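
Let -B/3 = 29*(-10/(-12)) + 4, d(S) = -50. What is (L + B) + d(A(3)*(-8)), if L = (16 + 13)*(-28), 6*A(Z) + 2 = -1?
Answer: -1893/2 ≈ -946.50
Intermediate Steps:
A(Z) = -1/2 (A(Z) = -1/3 + (1/6)*(-1) = -1/3 - 1/6 = -1/2)
B = -169/2 (B = -3*(29*(-10/(-12)) + 4) = -3*(29*(-10*(-1/12)) + 4) = -3*(29*(5/6) + 4) = -3*(145/6 + 4) = -3*169/6 = -169/2 ≈ -84.500)
L = -812 (L = 29*(-28) = -812)
(L + B) + d(A(3)*(-8)) = (-812 - 169/2) - 50 = -1793/2 - 50 = -1893/2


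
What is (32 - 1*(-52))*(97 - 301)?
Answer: -17136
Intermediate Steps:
(32 - 1*(-52))*(97 - 301) = (32 + 52)*(-204) = 84*(-204) = -17136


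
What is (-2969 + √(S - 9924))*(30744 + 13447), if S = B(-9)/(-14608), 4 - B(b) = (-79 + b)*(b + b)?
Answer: -131203079 + 44191*I*√33088994389/1826 ≈ -1.312e+8 + 4.4022e+6*I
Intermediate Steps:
B(b) = 4 - 2*b*(-79 + b) (B(b) = 4 - (-79 + b)*(b + b) = 4 - (-79 + b)*2*b = 4 - 2*b*(-79 + b))
S = 395/3652 (S = (4 - 2*(-9)² + 158*(-9))/(-14608) = (4 - 2*81 - 1422)*(-1/14608) = (4 - 162 - 1422)*(-1/14608) = -1580*(-1/14608) = 395/3652 ≈ 0.10816)
(-2969 + √(S - 9924))*(30744 + 13447) = (-2969 + √(395/3652 - 9924))*(30744 + 13447) = (-2969 + √(-36242053/3652))*44191 = (-2969 + I*√33088994389/1826)*44191 = -131203079 + 44191*I*√33088994389/1826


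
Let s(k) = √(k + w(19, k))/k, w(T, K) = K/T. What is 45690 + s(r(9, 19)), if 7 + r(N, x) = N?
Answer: 45690 + √190/19 ≈ 45691.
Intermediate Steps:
r(N, x) = -7 + N
s(k) = 2*√95/(19*√k) (s(k) = √(k + k/19)/k = √(20*k/19)/k = (2*√95*√k/19)/k = 2*√95/(19*√k))
45690 + s(r(9, 19)) = 45690 + 2*√95/(19*√(-7 + 9)) = 45690 + 2*√95/(19*√2) = 45690 + 2*√95*(√2/2)/19 = 45690 + √190/19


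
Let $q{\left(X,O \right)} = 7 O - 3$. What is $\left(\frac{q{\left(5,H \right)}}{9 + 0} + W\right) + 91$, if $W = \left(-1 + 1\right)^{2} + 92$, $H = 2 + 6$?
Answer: $\frac{1700}{9} \approx 188.89$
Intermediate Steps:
$H = 8$
$q{\left(X,O \right)} = -3 + 7 O$
$W = 92$ ($W = 0^{2} + 92 = 0 + 92 = 92$)
$\left(\frac{q{\left(5,H \right)}}{9 + 0} + W\right) + 91 = \left(\frac{-3 + 7 \cdot 8}{9 + 0} + 92\right) + 91 = \left(\frac{-3 + 56}{9} + 92\right) + 91 = \left(\frac{1}{9} \cdot 53 + 92\right) + 91 = \left(\frac{53}{9} + 92\right) + 91 = \frac{881}{9} + 91 = \frac{1700}{9}$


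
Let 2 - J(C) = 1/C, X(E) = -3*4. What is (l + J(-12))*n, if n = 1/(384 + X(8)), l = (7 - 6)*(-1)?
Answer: 13/4464 ≈ 0.0029122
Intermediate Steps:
X(E) = -12
J(C) = 2 - 1/C
l = -1 (l = 1*(-1) = -1)
n = 1/372 (n = 1/(384 - 12) = 1/372 ≈ 0.0026882)
(l + J(-12))*n = (-1 + (2 - 1/(-12)))*(1/372) = (-1 + (2 - 1*(-1/12)))*(1/372) = (-1 + (2 + 1/12))*(1/372) = (-1 + 25/12)*(1/372) = (13/12)*(1/372) = 13/4464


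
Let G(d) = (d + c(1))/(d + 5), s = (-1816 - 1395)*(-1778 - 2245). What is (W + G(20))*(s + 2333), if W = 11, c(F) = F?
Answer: 3824375056/25 ≈ 1.5298e+8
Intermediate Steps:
s = 12917853 (s = -3211*(-4023) = 12917853)
G(d) = (1 + d)/(5 + d) (G(d) = (d + 1)/(d + 5) = (1 + d)/(5 + d))
(W + G(20))*(s + 2333) = (11 + (1 + 20)/(5 + 20))*(12917853 + 2333) = (11 + 21/25)*12920186 = (296/25)*12920186 = 3824375056/25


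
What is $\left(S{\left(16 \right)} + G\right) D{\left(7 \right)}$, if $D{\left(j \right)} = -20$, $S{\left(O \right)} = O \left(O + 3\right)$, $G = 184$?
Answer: $-9760$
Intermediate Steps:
$S{\left(O \right)} = O \left(3 + O\right)$
$\left(S{\left(16 \right)} + G\right) D{\left(7 \right)} = \left(16 \left(3 + 16\right) + 184\right) \left(-20\right) = \left(16 \cdot 19 + 184\right) \left(-20\right) = \left(304 + 184\right) \left(-20\right) = 488 \left(-20\right) = -9760$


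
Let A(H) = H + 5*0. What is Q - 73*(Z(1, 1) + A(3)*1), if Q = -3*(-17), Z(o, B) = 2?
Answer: -314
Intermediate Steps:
A(H) = H (A(H) = H + 0 = H)
Q = 51
Q - 73*(Z(1, 1) + A(3)*1) = 51 - 73*(2 + 3*1) = 51 - 73*(2 + 3) = 51 - 73*5 = 51 - 365 = -314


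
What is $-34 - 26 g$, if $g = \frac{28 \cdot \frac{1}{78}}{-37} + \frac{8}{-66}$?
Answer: $- \frac{37358}{1221} \approx -30.596$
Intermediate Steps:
$g = - \frac{2078}{15873}$ ($g = 28 \cdot \frac{1}{78} \left(- \frac{1}{37}\right) + 8 \left(- \frac{1}{66}\right) = \frac{14}{39} \left(- \frac{1}{37}\right) - \frac{4}{33} = - \frac{14}{1443} - \frac{4}{33} = - \frac{2078}{15873} \approx -0.13091$)
$-34 - 26 g = -34 - - \frac{4156}{1221} = -34 + \frac{4156}{1221} = - \frac{37358}{1221}$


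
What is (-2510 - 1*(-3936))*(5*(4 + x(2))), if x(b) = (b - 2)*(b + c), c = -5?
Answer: 28520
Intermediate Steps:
x(b) = (-5 + b)*(-2 + b) (x(b) = (b - 2)*(b - 5) = (-2 + b)*(-5 + b) = (-5 + b)*(-2 + b))
(-2510 - 1*(-3936))*(5*(4 + x(2))) = (-2510 - 1*(-3936))*(5*(4 + (10 + 2**2 - 7*2))) = (-2510 + 3936)*(5*(4 + (10 + 4 - 14))) = 1426*(5*(4 + 0)) = 1426*(5*4) = 1426*20 = 28520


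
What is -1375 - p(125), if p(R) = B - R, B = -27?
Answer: -1223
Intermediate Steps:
p(R) = -27 - R
-1375 - p(125) = -1375 - (-27 - 1*125) = -1375 - (-27 - 125) = -1375 - 1*(-152) = -1375 + 152 = -1223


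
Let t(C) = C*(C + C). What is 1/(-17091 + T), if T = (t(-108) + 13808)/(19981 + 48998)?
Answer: -68979/1178882953 ≈ -5.8512e-5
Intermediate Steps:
t(C) = 2*C² (t(C) = C*(2*C) = 2*C²)
T = 37136/68979 (T = (2*(-108)² + 13808)/(19981 + 48998) = (2*11664 + 13808)/68979 = (23328 + 13808)*(1/68979) = 37136*(1/68979) = 37136/68979 ≈ 0.53837)
1/(-17091 + T) = 1/(-17091 + 37136/68979) = 1/(-1178882953/68979) = -68979/1178882953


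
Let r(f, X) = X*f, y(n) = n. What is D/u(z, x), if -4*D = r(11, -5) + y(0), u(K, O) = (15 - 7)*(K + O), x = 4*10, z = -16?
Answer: 55/768 ≈ 0.071615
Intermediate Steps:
x = 40
u(K, O) = 8*K + 8*O (u(K, O) = 8*(K + O) = 8*K + 8*O)
D = 55/4 (D = -(-5*11 + 0)/4 = -(-55 + 0)/4 = -¼*(-55) = 55/4 ≈ 13.750)
D/u(z, x) = 55/(4*(8*(-16) + 8*40)) = 55/(4*(-128 + 320)) = (55/4)/192 = (55/4)*(1/192) = 55/768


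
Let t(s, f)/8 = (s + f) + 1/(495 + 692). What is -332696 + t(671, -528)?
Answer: -393552216/1187 ≈ -3.3155e+5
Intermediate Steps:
t(s, f) = 8/1187 + 8*f + 8*s (t(s, f) = 8*((s + f) + 1/(495 + 692)) = 8*((f + s) + 1/1187) = 8*(1/1187 + f + s) = 8/1187 + 8*f + 8*s)
-332696 + t(671, -528) = -332696 + (8/1187 + 8*(-528) + 8*671) = -332696 + (8/1187 - 4224 + 5368) = -332696 + 1357936/1187 = -393552216/1187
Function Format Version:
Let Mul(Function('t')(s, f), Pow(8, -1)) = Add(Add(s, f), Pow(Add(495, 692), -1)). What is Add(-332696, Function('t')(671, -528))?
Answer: Rational(-393552216, 1187) ≈ -3.3155e+5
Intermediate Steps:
Function('t')(s, f) = Add(Rational(8, 1187), Mul(8, f), Mul(8, s)) (Function('t')(s, f) = Mul(8, Add(Add(s, f), Pow(Add(495, 692), -1))) = Mul(8, Add(Add(f, s), Pow(1187, -1))) = Mul(8, Add(Add(f, s), Rational(1, 1187))) = Mul(8, Add(Rational(1, 1187), f, s)) = Add(Rational(8, 1187), Mul(8, f), Mul(8, s)))
Add(-332696, Function('t')(671, -528)) = Add(-332696, Add(Rational(8, 1187), Mul(8, -528), Mul(8, 671))) = Add(-332696, Add(Rational(8, 1187), -4224, 5368)) = Add(-332696, Rational(1357936, 1187)) = Rational(-393552216, 1187)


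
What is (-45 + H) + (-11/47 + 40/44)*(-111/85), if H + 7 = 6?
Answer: -2060209/43945 ≈ -46.882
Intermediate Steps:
H = -1 (H = -7 + 6 = -1)
(-45 + H) + (-11/47 + 40/44)*(-111/85) = (-45 - 1) + (-11/47 + 40/44)*(-111/85) = -46 + (-11*1/47 + 40*(1/44))*(-111*1/85) = -46 + (-11/47 + 10/11)*(-111/85) = -46 + (349/517)*(-111/85) = -46 - 38739/43945 = -2060209/43945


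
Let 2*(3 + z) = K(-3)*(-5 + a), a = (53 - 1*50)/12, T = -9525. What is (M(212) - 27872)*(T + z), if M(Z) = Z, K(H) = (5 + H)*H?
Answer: 263150325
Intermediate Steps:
K(H) = H*(5 + H)
a = ¼ (a = (53 - 50)*(1/12) = 3*(1/12) = ¼ ≈ 0.25000)
z = 45/4 (z = -3 + ((-3*(5 - 3))*(-5 + ¼))/2 = -3 + (-3*2*(-19/4))/2 = -3 + (-6*(-19/4))/2 = -3 + (½)*(57/2) = -3 + 57/4 = 45/4 ≈ 11.250)
(M(212) - 27872)*(T + z) = (212 - 27872)*(-9525 + 45/4) = -27660*(-38055/4) = 263150325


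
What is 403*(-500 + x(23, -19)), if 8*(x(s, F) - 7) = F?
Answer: -1597089/8 ≈ -1.9964e+5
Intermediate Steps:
x(s, F) = 7 + F/8
403*(-500 + x(23, -19)) = 403*(-500 + (7 + (⅛)*(-19))) = 403*(-500 + (7 - 19/8)) = 403*(-500 + 37/8) = 403*(-3963/8) = -1597089/8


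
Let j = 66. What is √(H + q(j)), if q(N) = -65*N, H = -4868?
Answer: I*√9158 ≈ 95.697*I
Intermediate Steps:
√(H + q(j)) = √(-4868 - 65*66) = √(-4868 - 4290) = √(-9158) = I*√9158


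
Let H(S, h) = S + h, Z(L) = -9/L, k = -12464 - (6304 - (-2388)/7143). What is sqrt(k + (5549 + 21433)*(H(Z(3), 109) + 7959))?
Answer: sqrt(1233558760743706)/2381 ≈ 14751.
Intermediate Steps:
k = -44687404/2381 (k = -12464 - (6304 - (-2388)/7143) = -12464 - (6304 - 1*(-796/2381)) = -12464 - (6304 + 796/2381) = -12464 - 1*15010620/2381 = -12464 - 15010620/2381 = -44687404/2381 ≈ -18768.)
sqrt(k + (5549 + 21433)*(H(Z(3), 109) + 7959)) = sqrt(-44687404/2381 + (5549 + 21433)*((-9/3 + 109) + 7959)) = sqrt(-44687404/2381 + 26982*((-9*1/3 + 109) + 7959)) = sqrt(-44687404/2381 + 26982*((-3 + 109) + 7959)) = sqrt(-44687404/2381 + 26982*(106 + 7959)) = sqrt(-44687404/2381 + 26982*8065) = sqrt(-44687404/2381 + 217609830) = sqrt(518084317826/2381) = sqrt(1233558760743706)/2381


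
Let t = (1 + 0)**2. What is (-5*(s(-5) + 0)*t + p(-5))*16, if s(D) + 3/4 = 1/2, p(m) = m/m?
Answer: 36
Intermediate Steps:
p(m) = 1
s(D) = -1/4 (s(D) = -3/4 + 1/2 = -1/4)
t = 1 (t = 1**2 = 1)
(-5*(s(-5) + 0)*t + p(-5))*16 = (-5*(-1/4 + 0) + 1)*16 = (-(-5)/4 + 1)*16 = (-5*(-1/4) + 1)*16 = (5/4 + 1)*16 = (9/4)*16 = 36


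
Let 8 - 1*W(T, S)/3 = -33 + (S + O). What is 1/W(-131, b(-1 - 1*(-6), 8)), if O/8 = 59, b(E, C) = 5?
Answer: -1/1308 ≈ -0.00076453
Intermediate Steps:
O = 472 (O = 8*59 = 472)
W(T, S) = -1293 - 3*S (W(T, S) = 24 - 3*(-33 + (S + 472)) = 24 - 3*(-33 + (472 + S)) = 24 - 3*(439 + S) = 24 + (-1317 - 3*S) = -1293 - 3*S)
1/W(-131, b(-1 - 1*(-6), 8)) = 1/(-1293 - 3*5) = 1/(-1293 - 15) = 1/(-1308) = -1/1308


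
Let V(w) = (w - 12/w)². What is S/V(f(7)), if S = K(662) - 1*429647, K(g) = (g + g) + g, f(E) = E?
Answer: -20955389/1369 ≈ -15307.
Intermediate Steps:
K(g) = 3*g (K(g) = 2*g + g = 3*g)
S = -427661 (S = 3*662 - 1*429647 = 1986 - 429647 = -427661)
S/V(f(7)) = -427661*49/(-12 + 7²)² = -427661*49/(-12 + 49)² = -427661/((1/49)*37²) = -427661/((1/49)*1369) = -427661/1369/49 = -427661*49/1369 = -20955389/1369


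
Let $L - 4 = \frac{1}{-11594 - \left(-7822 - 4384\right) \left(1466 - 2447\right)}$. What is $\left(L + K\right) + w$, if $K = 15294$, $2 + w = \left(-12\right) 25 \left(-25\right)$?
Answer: $\frac{273225561279}{11985680} \approx 22796.0$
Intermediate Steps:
$w = 7498$ ($w = -2 + \left(-12\right) 25 \left(-25\right) = -2 - -7500 = -2 + 7500 = 7498$)
$L = \frac{47942719}{11985680}$ ($L = 4 + \frac{1}{-11594 - \left(-7822 - 4384\right) \left(1466 - 2447\right)} = 4 + \frac{1}{-11594 - \left(-12206\right) \left(-981\right)} = 4 + \frac{1}{-11594 - 11974086} = 4 + \frac{1}{-11985680} = 4 - \frac{1}{11985680} = \frac{47942719}{11985680} \approx 4.0$)
$\left(L + K\right) + w = \left(\frac{47942719}{11985680} + 15294\right) + 7498 = \frac{183356932639}{11985680} + 7498 = \frac{273225561279}{11985680}$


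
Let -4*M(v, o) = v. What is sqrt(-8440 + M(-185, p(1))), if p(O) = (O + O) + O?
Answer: 5*I*sqrt(1343)/2 ≈ 91.617*I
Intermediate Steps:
p(O) = 3*O (p(O) = 2*O + O = 3*O)
M(v, o) = -v/4
sqrt(-8440 + M(-185, p(1))) = sqrt(-8440 - 1/4*(-185)) = sqrt(-8440 + 185/4) = sqrt(-33575/4) = 5*I*sqrt(1343)/2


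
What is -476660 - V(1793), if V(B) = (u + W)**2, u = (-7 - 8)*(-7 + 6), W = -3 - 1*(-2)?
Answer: -476856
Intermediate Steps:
W = -1 (W = -3 + 2 = -1)
u = 15 (u = -15*(-1) = 15)
V(B) = 196 (V(B) = (15 - 1)**2 = 14**2 = 196)
-476660 - V(1793) = -476660 - 1*196 = -476660 - 196 = -476856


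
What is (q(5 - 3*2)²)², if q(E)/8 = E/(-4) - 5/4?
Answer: 4096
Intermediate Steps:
q(E) = -10 - 2*E (q(E) = 8*(E/(-4) - 5/4) = 8*(E*(-¼) - 5*¼) = 8*(-E/4 - 5/4) = 8*(-5/4 - E/4) = -10 - 2*E)
(q(5 - 3*2)²)² = ((-10 - 2*(5 - 3*2))²)² = ((-10 - 2*(5 - 6))²)² = ((-10 - 2*(-1))²)² = ((-10 + 2)²)² = ((-8)²)² = 64² = 4096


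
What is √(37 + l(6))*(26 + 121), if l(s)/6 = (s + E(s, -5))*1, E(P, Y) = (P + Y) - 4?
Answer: 147*√55 ≈ 1090.2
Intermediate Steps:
E(P, Y) = -4 + P + Y
l(s) = -54 + 12*s (l(s) = 6*((s + (-4 + s - 5))*1) = 6*((s + (-9 + s))*1) = 6*((-9 + 2*s)*1) = 6*(-9 + 2*s) = -54 + 12*s)
√(37 + l(6))*(26 + 121) = √(37 + (-54 + 12*6))*(26 + 121) = √(37 + (-54 + 72))*147 = √(37 + 18)*147 = √55*147 = 147*√55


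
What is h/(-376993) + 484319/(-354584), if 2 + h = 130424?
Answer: -228830427215/133675685912 ≈ -1.7118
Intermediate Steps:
h = 130422 (h = -2 + 130424 = 130422)
h/(-376993) + 484319/(-354584) = 130422/(-376993) + 484319/(-354584) = 130422*(-1/376993) + 484319*(-1/354584) = -130422/376993 - 484319/354584 = -228830427215/133675685912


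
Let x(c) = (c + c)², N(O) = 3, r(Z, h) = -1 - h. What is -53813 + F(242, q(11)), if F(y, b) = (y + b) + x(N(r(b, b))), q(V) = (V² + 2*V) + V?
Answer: -53381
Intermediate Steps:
q(V) = V² + 3*V
x(c) = 4*c² (x(c) = (2*c)² = 4*c²)
F(y, b) = 36 + b + y (F(y, b) = (y + b) + 4*3² = (b + y) + 4*9 = (b + y) + 36 = 36 + b + y)
-53813 + F(242, q(11)) = -53813 + (36 + 11*(3 + 11) + 242) = -53813 + (36 + 11*14 + 242) = -53813 + (36 + 154 + 242) = -53813 + 432 = -53381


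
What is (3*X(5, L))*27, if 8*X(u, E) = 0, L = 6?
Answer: 0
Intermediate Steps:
X(u, E) = 0 (X(u, E) = (1/8)*0 = 0)
(3*X(5, L))*27 = (3*0)*27 = 0*27 = 0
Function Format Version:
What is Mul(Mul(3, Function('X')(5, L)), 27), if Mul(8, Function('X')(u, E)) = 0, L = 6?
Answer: 0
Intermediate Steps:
Function('X')(u, E) = 0 (Function('X')(u, E) = Mul(Rational(1, 8), 0) = 0)
Mul(Mul(3, Function('X')(5, L)), 27) = Mul(Mul(3, 0), 27) = Mul(0, 27) = 0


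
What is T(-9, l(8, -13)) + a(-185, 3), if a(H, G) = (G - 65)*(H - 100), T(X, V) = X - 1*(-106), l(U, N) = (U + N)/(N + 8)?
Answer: 17767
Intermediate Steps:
l(U, N) = (N + U)/(8 + N)
T(X, V) = 106 + X (T(X, V) = X + 106 = 106 + X)
a(H, G) = (-100 + H)*(-65 + G) (a(H, G) = (-65 + G)*(-100 + H) = (-100 + H)*(-65 + G))
T(-9, l(8, -13)) + a(-185, 3) = (106 - 9) + (6500 - 100*3 - 65*(-185) + 3*(-185)) = 97 + (6500 - 300 + 12025 - 555) = 97 + 17670 = 17767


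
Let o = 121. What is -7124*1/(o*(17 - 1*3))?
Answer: -3562/847 ≈ -4.2054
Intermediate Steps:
-7124*1/(o*(17 - 1*3)) = -7124*1/(121*(17 - 1*3)) = -7124*1/(121*(17 - 3)) = -7124/(121*14) = -7124/1694 = -7124*1/1694 = -3562/847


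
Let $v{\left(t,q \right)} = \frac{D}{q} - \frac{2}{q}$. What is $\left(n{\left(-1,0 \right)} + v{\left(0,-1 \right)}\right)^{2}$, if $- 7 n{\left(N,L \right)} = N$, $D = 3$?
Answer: $\frac{36}{49} \approx 0.73469$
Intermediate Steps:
$n{\left(N,L \right)} = - \frac{N}{7}$
$v{\left(t,q \right)} = \frac{1}{q}$ ($v{\left(t,q \right)} = \frac{3}{q} - \frac{2}{q} = \frac{1}{q}$)
$\left(n{\left(-1,0 \right)} + v{\left(0,-1 \right)}\right)^{2} = \left(\left(- \frac{1}{7}\right) \left(-1\right) + \frac{1}{-1}\right)^{2} = \left(\frac{1}{7} - 1\right)^{2} = \left(- \frac{6}{7}\right)^{2} = \frac{36}{49}$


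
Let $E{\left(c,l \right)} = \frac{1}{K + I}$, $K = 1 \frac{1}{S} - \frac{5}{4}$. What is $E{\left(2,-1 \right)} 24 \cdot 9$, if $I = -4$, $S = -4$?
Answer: $- \frac{432}{11} \approx -39.273$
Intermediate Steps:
$K = - \frac{3}{2}$ ($K = 1 \frac{1}{-4} - \frac{5}{4} = 1 \left(- \frac{1}{4}\right) - \frac{5}{4} = - \frac{1}{4} - \frac{5}{4} = - \frac{3}{2} \approx -1.5$)
$E{\left(c,l \right)} = - \frac{2}{11}$ ($E{\left(c,l \right)} = \frac{1}{- \frac{3}{2} - 4} = \frac{1}{- \frac{11}{2}} = - \frac{2}{11}$)
$E{\left(2,-1 \right)} 24 \cdot 9 = \left(- \frac{2}{11}\right) 24 \cdot 9 = \left(- \frac{48}{11}\right) 9 = - \frac{432}{11}$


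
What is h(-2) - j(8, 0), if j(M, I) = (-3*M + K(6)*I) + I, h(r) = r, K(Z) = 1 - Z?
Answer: 22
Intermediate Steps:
j(M, I) = -4*I - 3*M (j(M, I) = (-3*M + (1 - 1*6)*I) + I = (-3*M + (1 - 6)*I) + I = (-3*M - 5*I) + I = (-5*I - 3*M) + I = -4*I - 3*M)
h(-2) - j(8, 0) = -2 - (-4*0 - 3*8) = -2 - (0 - 24) = -2 - 1*(-24) = -2 + 24 = 22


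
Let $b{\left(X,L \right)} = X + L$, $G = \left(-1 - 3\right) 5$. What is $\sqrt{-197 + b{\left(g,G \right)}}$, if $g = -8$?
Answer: $15 i \approx 15.0 i$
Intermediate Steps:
$G = -20$ ($G = \left(-4\right) 5 = -20$)
$b{\left(X,L \right)} = L + X$
$\sqrt{-197 + b{\left(g,G \right)}} = \sqrt{-197 - 28} = \sqrt{-225} = 15 i$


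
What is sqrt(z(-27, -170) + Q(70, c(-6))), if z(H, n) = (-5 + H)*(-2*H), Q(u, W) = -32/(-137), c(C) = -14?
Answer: 4*I*sqrt(2026778)/137 ≈ 41.566*I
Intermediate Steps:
Q(u, W) = 32/137 (Q(u, W) = -32*(-1/137) = 32/137)
z(H, n) = -2*H*(-5 + H)
sqrt(z(-27, -170) + Q(70, c(-6))) = sqrt(2*(-27)*(5 - 1*(-27)) + 32/137) = sqrt(2*(-27)*(5 + 27) + 32/137) = sqrt(2*(-27)*32 + 32/137) = sqrt(-1728 + 32/137) = sqrt(-236704/137) = 4*I*sqrt(2026778)/137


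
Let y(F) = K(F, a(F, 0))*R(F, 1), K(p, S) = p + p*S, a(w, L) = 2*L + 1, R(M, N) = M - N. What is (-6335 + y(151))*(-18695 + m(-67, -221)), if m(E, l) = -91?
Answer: -731996490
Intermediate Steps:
a(w, L) = 1 + 2*L
K(p, S) = p + S*p
y(F) = 2*F*(-1 + F) (y(F) = (F*(1 + (1 + 2*0)))*(F - 1*1) = (F*(1 + (1 + 0)))*(F - 1) = (F*(1 + 1))*(-1 + F) = (F*2)*(-1 + F) = (2*F)*(-1 + F) = 2*F*(-1 + F))
(-6335 + y(151))*(-18695 + m(-67, -221)) = (-6335 + 2*151*(-1 + 151))*(-18695 - 91) = (-6335 + 2*151*150)*(-18786) = (-6335 + 45300)*(-18786) = 38965*(-18786) = -731996490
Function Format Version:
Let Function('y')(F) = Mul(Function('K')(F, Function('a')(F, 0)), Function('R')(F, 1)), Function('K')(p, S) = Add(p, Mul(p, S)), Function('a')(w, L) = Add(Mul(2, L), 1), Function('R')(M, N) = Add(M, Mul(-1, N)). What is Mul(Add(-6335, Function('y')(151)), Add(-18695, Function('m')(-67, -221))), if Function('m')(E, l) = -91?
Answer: -731996490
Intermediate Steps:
Function('a')(w, L) = Add(1, Mul(2, L))
Function('K')(p, S) = Add(p, Mul(S, p))
Function('y')(F) = Mul(2, F, Add(-1, F)) (Function('y')(F) = Mul(Mul(F, Add(1, Add(1, Mul(2, 0)))), Add(F, Mul(-1, 1))) = Mul(Mul(F, Add(1, Add(1, 0))), Add(F, -1)) = Mul(Mul(F, Add(1, 1)), Add(-1, F)) = Mul(Mul(F, 2), Add(-1, F)) = Mul(Mul(2, F), Add(-1, F)) = Mul(2, F, Add(-1, F)))
Mul(Add(-6335, Function('y')(151)), Add(-18695, Function('m')(-67, -221))) = Mul(Add(-6335, Mul(2, 151, Add(-1, 151))), Add(-18695, -91)) = Mul(Add(-6335, Mul(2, 151, 150)), -18786) = Mul(Add(-6335, 45300), -18786) = Mul(38965, -18786) = -731996490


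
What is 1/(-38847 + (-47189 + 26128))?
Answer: -1/59908 ≈ -1.6692e-5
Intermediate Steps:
1/(-38847 + (-47189 + 26128)) = 1/(-38847 - 21061) = 1/(-59908) = -1/59908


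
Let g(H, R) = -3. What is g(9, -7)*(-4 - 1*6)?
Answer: 30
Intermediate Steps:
g(9, -7)*(-4 - 1*6) = -3*(-4 - 1*6) = -3*(-4 - 6) = -3*(-10) = 30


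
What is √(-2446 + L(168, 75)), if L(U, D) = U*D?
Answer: √10154 ≈ 100.77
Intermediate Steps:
L(U, D) = D*U
√(-2446 + L(168, 75)) = √(-2446 + 75*168) = √(-2446 + 12600) = √10154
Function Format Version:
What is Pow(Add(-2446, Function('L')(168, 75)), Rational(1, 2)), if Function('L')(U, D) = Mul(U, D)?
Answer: Pow(10154, Rational(1, 2)) ≈ 100.77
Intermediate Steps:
Function('L')(U, D) = Mul(D, U)
Pow(Add(-2446, Function('L')(168, 75)), Rational(1, 2)) = Pow(Add(-2446, Mul(75, 168)), Rational(1, 2)) = Pow(Add(-2446, 12600), Rational(1, 2)) = Pow(10154, Rational(1, 2))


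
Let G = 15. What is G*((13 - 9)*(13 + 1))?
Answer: 840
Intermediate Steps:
G*((13 - 9)*(13 + 1)) = 15*((13 - 9)*(13 + 1)) = 15*(4*14) = 15*56 = 840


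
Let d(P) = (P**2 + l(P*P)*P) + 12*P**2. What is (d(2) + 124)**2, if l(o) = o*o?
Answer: 43264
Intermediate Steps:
l(o) = o**2
d(P) = P**5 + 13*P**2 (d(P) = (P**2 + (P*P)**2*P) + 12*P**2 = (P**2 + (P**2)**2*P) + 12*P**2 = (P**2 + P**4*P) + 12*P**2 = (P**2 + P**5) + 12*P**2 = P**5 + 13*P**2)
(d(2) + 124)**2 = (2**2*(13 + 2**3) + 124)**2 = (4*(13 + 8) + 124)**2 = (4*21 + 124)**2 = (84 + 124)**2 = 208**2 = 43264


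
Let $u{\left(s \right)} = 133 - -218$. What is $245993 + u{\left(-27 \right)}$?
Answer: $246344$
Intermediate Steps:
$u{\left(s \right)} = 351$ ($u{\left(s \right)} = 133 + 218 = 351$)
$245993 + u{\left(-27 \right)} = 245993 + 351 = 246344$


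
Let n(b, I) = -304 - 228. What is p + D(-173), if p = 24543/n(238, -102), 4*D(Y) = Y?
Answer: -11888/133 ≈ -89.383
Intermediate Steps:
D(Y) = Y/4
n(b, I) = -532
p = -24543/532 (p = 24543/(-532) = 24543*(-1/532) = -24543/532 ≈ -46.133)
p + D(-173) = -24543/532 + (1/4)*(-173) = -24543/532 - 173/4 = -11888/133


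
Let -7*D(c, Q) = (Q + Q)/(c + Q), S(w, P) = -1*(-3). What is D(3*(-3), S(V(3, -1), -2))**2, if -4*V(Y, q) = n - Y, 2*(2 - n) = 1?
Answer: 1/49 ≈ 0.020408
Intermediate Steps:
n = 3/2 (n = 2 - 1/2*1 = 2 - 1/2 = 3/2 ≈ 1.5000)
V(Y, q) = -3/8 + Y/4 (V(Y, q) = -(3/2 - Y)/4 = -3/8 + Y/4)
S(w, P) = 3
D(c, Q) = -2*Q/(7*(Q + c)) (D(c, Q) = -(Q + Q)/(7*(c + Q)) = -2*Q/(7*(Q + c)))
D(3*(-3), S(V(3, -1), -2))**2 = (-2*3/(7*3 + 7*(3*(-3))))**2 = (-2*3/(21 + 7*(-9)))**2 = (-2*3/(21 - 63))**2 = (-2*3/(-42))**2 = (-2*3*(-1/42))**2 = (1/7)**2 = 1/49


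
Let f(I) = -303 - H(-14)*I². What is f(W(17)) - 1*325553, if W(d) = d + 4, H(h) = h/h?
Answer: -326297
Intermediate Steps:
H(h) = 1
W(d) = 4 + d
f(I) = -303 - I²
f(W(17)) - 1*325553 = (-303 - (4 + 17)²) - 1*325553 = (-303 - 1*21²) - 325553 = (-303 - 1*441) - 325553 = (-303 - 441) - 325553 = -744 - 325553 = -326297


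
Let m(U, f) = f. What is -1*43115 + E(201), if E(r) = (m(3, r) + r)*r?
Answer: 37687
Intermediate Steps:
E(r) = 2*r² (E(r) = (r + r)*r = (2*r)*r = 2*r²)
-1*43115 + E(201) = -1*43115 + 2*201² = -43115 + 2*40401 = -43115 + 80802 = 37687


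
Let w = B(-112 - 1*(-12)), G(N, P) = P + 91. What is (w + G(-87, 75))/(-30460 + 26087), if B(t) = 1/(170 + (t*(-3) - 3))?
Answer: -77523/2042191 ≈ -0.037961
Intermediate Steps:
G(N, P) = 91 + P
B(t) = 1/(167 - 3*t) (B(t) = 1/(170 + (-3*t - 3)) = 1/(170 + (-3 - 3*t)) = 1/(167 - 3*t))
w = 1/467 (w = -1/(-167 + 3*(-112 - 1*(-12))) = -1/(-167 + 3*(-112 + 12)) = -1/(-167 + 3*(-100)) = -1/(-167 - 300) = -1/(-467) = -1*(-1/467) = 1/467 ≈ 0.0021413)
(w + G(-87, 75))/(-30460 + 26087) = (1/467 + (91 + 75))/(-30460 + 26087) = (1/467 + 166)/(-4373) = (77523/467)*(-1/4373) = -77523/2042191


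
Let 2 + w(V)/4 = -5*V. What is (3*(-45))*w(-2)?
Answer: -4320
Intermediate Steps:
w(V) = -8 - 20*V (w(V) = -8 + 4*(-5*V) = -8 - 20*V)
(3*(-45))*w(-2) = (3*(-45))*(-8 - 20*(-2)) = -135*(-8 + 40) = -135*32 = -4320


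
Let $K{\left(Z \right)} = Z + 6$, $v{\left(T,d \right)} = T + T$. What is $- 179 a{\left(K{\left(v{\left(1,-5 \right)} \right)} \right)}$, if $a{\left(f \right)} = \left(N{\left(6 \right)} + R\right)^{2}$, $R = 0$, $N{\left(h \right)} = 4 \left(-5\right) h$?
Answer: $-2577600$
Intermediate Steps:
$N{\left(h \right)} = - 20 h$
$v{\left(T,d \right)} = 2 T$
$K{\left(Z \right)} = 6 + Z$
$a{\left(f \right)} = 14400$ ($a{\left(f \right)} = \left(\left(-20\right) 6 + 0\right)^{2} = \left(-120 + 0\right)^{2} = \left(-120\right)^{2} = 14400$)
$- 179 a{\left(K{\left(v{\left(1,-5 \right)} \right)} \right)} = \left(-179\right) 14400 = -2577600$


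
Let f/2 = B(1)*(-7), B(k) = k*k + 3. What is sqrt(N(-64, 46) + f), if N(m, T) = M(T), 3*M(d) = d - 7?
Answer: I*sqrt(43) ≈ 6.5574*I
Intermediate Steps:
M(d) = -7/3 + d/3 (M(d) = (d - 7)/3 = (-7 + d)/3 = -7/3 + d/3)
N(m, T) = -7/3 + T/3
B(k) = 3 + k**2 (B(k) = k**2 + 3 = 3 + k**2)
f = -56 (f = 2*((3 + 1**2)*(-7)) = 2*((3 + 1)*(-7)) = 2*(4*(-7)) = 2*(-28) = -56)
sqrt(N(-64, 46) + f) = sqrt((-7/3 + (1/3)*46) - 56) = sqrt((-7/3 + 46/3) - 56) = sqrt(13 - 56) = sqrt(-43) = I*sqrt(43)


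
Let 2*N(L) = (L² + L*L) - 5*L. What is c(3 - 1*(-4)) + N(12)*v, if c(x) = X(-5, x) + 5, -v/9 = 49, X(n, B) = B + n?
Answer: -50267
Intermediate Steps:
v = -441 (v = -9*49 = -441)
c(x) = x (c(x) = (x - 5) + 5 = (-5 + x) + 5 = x)
N(L) = L² - 5*L/2 (N(L) = ((L² + L*L) - 5*L)/2 = ((L² + L²) - 5*L)/2 = (2*L² - 5*L)/2 = (-5*L + 2*L²)/2 = L² - 5*L/2)
c(3 - 1*(-4)) + N(12)*v = (3 - 1*(-4)) + ((½)*12*(-5 + 2*12))*(-441) = (3 + 4) + ((½)*12*(-5 + 24))*(-441) = 7 + ((½)*12*19)*(-441) = 7 + 114*(-441) = 7 - 50274 = -50267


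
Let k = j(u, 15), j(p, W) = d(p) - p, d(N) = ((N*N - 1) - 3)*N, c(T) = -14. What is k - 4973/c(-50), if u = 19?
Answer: 99669/14 ≈ 7119.2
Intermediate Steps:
d(N) = N*(-4 + N²) (d(N) = ((N² - 1) - 3)*N = ((-1 + N²) - 3)*N = (-4 + N²)*N = N*(-4 + N²))
j(p, W) = -p + p*(-4 + p²) (j(p, W) = p*(-4 + p²) - p = -p + p*(-4 + p²))
k = 6764 (k = 19*(-5 + 19²) = 19*(-5 + 361) = 19*356 = 6764)
k - 4973/c(-50) = 6764 - 4973/(-14) = 6764 - 4973*(-1)/14 = 6764 - 1*(-4973/14) = 6764 + 4973/14 = 99669/14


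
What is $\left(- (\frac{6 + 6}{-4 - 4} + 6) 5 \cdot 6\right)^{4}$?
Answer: $332150625$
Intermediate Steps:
$\left(- (\frac{6 + 6}{-4 - 4} + 6) 5 \cdot 6\right)^{4} = \left(- (\frac{12}{-8} + 6) 5 \cdot 6\right)^{4} = \left(- (12 \left(- \frac{1}{8}\right) + 6) 5 \cdot 6\right)^{4} = \left(- (- \frac{3}{2} + 6) 5 \cdot 6\right)^{4} = \left(\left(-1\right) \frac{9}{2} \cdot 5 \cdot 6\right)^{4} = \left(\left(- \frac{9}{2}\right) 5 \cdot 6\right)^{4} = \left(\left(- \frac{45}{2}\right) 6\right)^{4} = \left(-135\right)^{4} = 332150625$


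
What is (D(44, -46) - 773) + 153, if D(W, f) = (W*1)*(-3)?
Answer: -752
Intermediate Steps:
D(W, f) = -3*W (D(W, f) = W*(-3) = -3*W)
(D(44, -46) - 773) + 153 = (-3*44 - 773) + 153 = (-132 - 773) + 153 = -905 + 153 = -752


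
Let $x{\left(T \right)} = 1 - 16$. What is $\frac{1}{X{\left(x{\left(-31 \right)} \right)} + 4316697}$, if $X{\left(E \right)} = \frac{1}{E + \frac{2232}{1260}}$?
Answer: $\frac{463}{1998630676} \approx 2.3166 \cdot 10^{-7}$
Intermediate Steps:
$x{\left(T \right)} = -15$ ($x{\left(T \right)} = 1 - 16 = -15$)
$X{\left(E \right)} = \frac{1}{\frac{62}{35} + E}$ ($X{\left(E \right)} = \frac{1}{E + 2232 \cdot \frac{1}{1260}} = \frac{1}{E + \frac{62}{35}} = \frac{1}{\frac{62}{35} + E}$)
$\frac{1}{X{\left(x{\left(-31 \right)} \right)} + 4316697} = \frac{1}{\frac{35}{62 + 35 \left(-15\right)} + 4316697} = \frac{1}{\frac{35}{62 - 525} + 4316697} = \frac{1}{\frac{35}{-463} + 4316697} = \frac{1}{35 \left(- \frac{1}{463}\right) + 4316697} = \frac{1}{- \frac{35}{463} + 4316697} = \frac{1}{\frac{1998630676}{463}} = \frac{463}{1998630676}$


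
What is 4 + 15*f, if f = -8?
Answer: -116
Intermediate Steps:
4 + 15*f = 4 + 15*(-8) = 4 - 120 = -116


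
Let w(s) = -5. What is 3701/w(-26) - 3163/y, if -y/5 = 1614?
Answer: -5970251/8070 ≈ -739.81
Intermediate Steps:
y = -8070 (y = -5*1614 = -8070)
3701/w(-26) - 3163/y = 3701/(-5) - 3163/(-8070) = 3701*(-⅕) - 3163*(-1/8070) = -3701/5 + 3163/8070 = -5970251/8070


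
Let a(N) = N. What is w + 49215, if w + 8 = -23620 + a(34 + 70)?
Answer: 25691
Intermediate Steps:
w = -23524 (w = -8 + (-23620 + (34 + 70)) = -8 + (-23620 + 104) = -8 - 23516 = -23524)
w + 49215 = -23524 + 49215 = 25691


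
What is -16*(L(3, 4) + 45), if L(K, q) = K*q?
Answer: -912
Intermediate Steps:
-16*(L(3, 4) + 45) = -16*(3*4 + 45) = -16*(12 + 45) = -16*57 = -912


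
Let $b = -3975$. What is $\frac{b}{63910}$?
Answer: $- \frac{795}{12782} \approx -0.062197$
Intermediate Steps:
$\frac{b}{63910} = - \frac{3975}{63910} = \left(-3975\right) \frac{1}{63910} = - \frac{795}{12782}$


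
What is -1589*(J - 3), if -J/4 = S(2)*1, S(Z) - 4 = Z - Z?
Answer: 30191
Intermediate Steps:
S(Z) = 4 (S(Z) = 4 + (Z - Z) = 4 + 0 = 4)
J = -16 ≈ -16.000
-1589*(J - 3) = -1589*(-16 - 3) = -1589*(-19) = 30191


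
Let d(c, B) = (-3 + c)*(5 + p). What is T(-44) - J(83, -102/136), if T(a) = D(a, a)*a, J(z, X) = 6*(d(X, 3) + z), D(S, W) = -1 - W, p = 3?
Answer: -2210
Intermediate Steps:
d(c, B) = -24 + 8*c (d(c, B) = (-3 + c)*(5 + 3) = (-3 + c)*8 = -24 + 8*c)
J(z, X) = -144 + 6*z + 48*X (J(z, X) = 6*((-24 + 8*X) + z) = 6*(-24 + z + 8*X) = -144 + 6*z + 48*X)
T(a) = a*(-1 - a) (T(a) = (-1 - a)*a = a*(-1 - a))
T(-44) - J(83, -102/136) = -1*(-44)*(1 - 44) - (-144 + 6*83 + 48*(-102/136)) = -1*(-44)*(-43) - (-144 + 498 + 48*(-102*1/136)) = -1892 - (-144 + 498 + 48*(-¾)) = -1892 - (-144 + 498 - 36) = -1892 - 1*318 = -1892 - 318 = -2210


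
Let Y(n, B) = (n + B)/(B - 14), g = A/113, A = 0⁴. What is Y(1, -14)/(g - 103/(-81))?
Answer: 1053/2884 ≈ 0.36512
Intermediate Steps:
A = 0
g = 0 (g = 0/113 = 0*(1/113) = 0)
Y(n, B) = (B + n)/(-14 + B)
Y(1, -14)/(g - 103/(-81)) = ((-14 + 1)/(-14 - 14))/(0 - 103/(-81)) = (-13/(-28))/(0 - 103*(-1/81)) = (-1/28*(-13))/(0 + 103/81) = 13/(28*(103/81)) = (13/28)*(81/103) = 1053/2884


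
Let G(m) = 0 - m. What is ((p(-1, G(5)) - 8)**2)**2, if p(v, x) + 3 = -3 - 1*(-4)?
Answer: 10000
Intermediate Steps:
G(m) = -m
p(v, x) = -2 (p(v, x) = -3 + (-3 - 1*(-4)) = -3 + (-3 + 4) = -3 + 1 = -2)
((p(-1, G(5)) - 8)**2)**2 = ((-2 - 8)**2)**2 = ((-10)**2)**2 = 100**2 = 10000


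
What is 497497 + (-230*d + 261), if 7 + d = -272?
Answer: 561928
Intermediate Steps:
d = -279 (d = -7 - 272 = -279)
497497 + (-230*d + 261) = 497497 + (-230*(-279) + 261) = 497497 + (64170 + 261) = 497497 + 64431 = 561928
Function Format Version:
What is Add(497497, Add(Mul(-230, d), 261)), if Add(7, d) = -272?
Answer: 561928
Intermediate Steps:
d = -279 (d = Add(-7, -272) = -279)
Add(497497, Add(Mul(-230, d), 261)) = Add(497497, Add(Mul(-230, -279), 261)) = Add(497497, Add(64170, 261)) = Add(497497, 64431) = 561928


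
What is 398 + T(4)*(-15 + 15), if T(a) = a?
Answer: 398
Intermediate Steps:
398 + T(4)*(-15 + 15) = 398 + 4*(-15 + 15) = 398 + 4*0 = 398 + 0 = 398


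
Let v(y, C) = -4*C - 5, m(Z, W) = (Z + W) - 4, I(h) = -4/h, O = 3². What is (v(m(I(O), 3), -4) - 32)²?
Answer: 441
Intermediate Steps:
O = 9
m(Z, W) = -4 + W + Z (m(Z, W) = (W + Z) - 4 = -4 + W + Z)
v(y, C) = -5 - 4*C
(v(m(I(O), 3), -4) - 32)² = ((-5 - 4*(-4)) - 32)² = ((-5 + 16) - 32)² = (11 - 32)² = (-21)² = 441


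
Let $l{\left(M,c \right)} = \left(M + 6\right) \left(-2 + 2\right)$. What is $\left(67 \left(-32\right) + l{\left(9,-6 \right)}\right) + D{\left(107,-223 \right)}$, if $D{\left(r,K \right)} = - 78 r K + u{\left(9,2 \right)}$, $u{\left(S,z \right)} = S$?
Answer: $1859023$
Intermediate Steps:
$l{\left(M,c \right)} = 0$ ($l{\left(M,c \right)} = \left(6 + M\right) 0 = 0$)
$D{\left(r,K \right)} = 9 - 78 K r$ ($D{\left(r,K \right)} = - 78 r K + 9 = - 78 K r + 9 = 9 - 78 K r$)
$\left(67 \left(-32\right) + l{\left(9,-6 \right)}\right) + D{\left(107,-223 \right)} = \left(67 \left(-32\right) + 0\right) - \left(-9 - 1861158\right) = \left(-2144 + 0\right) + \left(9 + 1861158\right) = -2144 + 1861167 = 1859023$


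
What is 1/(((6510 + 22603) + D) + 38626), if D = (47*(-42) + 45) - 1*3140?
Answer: 1/62670 ≈ 1.5957e-5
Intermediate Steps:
D = -5069 (D = (-1974 + 45) - 3140 = -1929 - 3140 = -5069)
1/(((6510 + 22603) + D) + 38626) = 1/(((6510 + 22603) - 5069) + 38626) = 1/((29113 - 5069) + 38626) = 1/(24044 + 38626) = 1/62670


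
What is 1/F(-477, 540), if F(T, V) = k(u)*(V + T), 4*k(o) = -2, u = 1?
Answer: -2/63 ≈ -0.031746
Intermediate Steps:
k(o) = -1/2 (k(o) = (1/4)*(-2) = -1/2)
F(T, V) = -T/2 - V/2 (F(T, V) = -(V + T)/2 = -(T + V)/2 = -T/2 - V/2)
1/F(-477, 540) = 1/(-1/2*(-477) - 1/2*540) = 1/(477/2 - 270) = 1/(-63/2) = -2/63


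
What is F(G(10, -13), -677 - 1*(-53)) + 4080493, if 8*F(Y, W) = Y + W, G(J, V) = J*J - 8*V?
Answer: 8160881/2 ≈ 4.0804e+6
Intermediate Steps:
G(J, V) = J² - 8*V
F(Y, W) = W/8 + Y/8 (F(Y, W) = (Y + W)/8 = (W + Y)/8 = W/8 + Y/8)
F(G(10, -13), -677 - 1*(-53)) + 4080493 = ((-677 - 1*(-53))/8 + (10² - 8*(-13))/8) + 4080493 = ((-677 + 53)/8 + (100 + 104)/8) + 4080493 = ((⅛)*(-624) + (⅛)*204) + 4080493 = (-78 + 51/2) + 4080493 = -105/2 + 4080493 = 8160881/2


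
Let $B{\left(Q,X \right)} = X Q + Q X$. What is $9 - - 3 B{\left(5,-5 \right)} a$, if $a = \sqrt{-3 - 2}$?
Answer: $9 - 150 i \sqrt{5} \approx 9.0 - 335.41 i$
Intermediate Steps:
$B{\left(Q,X \right)} = 2 Q X$ ($B{\left(Q,X \right)} = Q X + Q X = 2 Q X$)
$a = i \sqrt{5}$ ($a = \sqrt{-5} = i \sqrt{5} \approx 2.2361 i$)
$9 - - 3 B{\left(5,-5 \right)} a = 9 - - 3 \cdot 2 \cdot 5 \left(-5\right) i \sqrt{5} = 9 - \left(-3\right) \left(-50\right) i \sqrt{5} = 9 - 150 i \sqrt{5}$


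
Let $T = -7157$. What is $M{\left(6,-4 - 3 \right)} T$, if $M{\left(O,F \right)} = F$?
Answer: $50099$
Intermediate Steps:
$M{\left(6,-4 - 3 \right)} T = \left(-4 - 3\right) \left(-7157\right) = \left(-7\right) \left(-7157\right) = 50099$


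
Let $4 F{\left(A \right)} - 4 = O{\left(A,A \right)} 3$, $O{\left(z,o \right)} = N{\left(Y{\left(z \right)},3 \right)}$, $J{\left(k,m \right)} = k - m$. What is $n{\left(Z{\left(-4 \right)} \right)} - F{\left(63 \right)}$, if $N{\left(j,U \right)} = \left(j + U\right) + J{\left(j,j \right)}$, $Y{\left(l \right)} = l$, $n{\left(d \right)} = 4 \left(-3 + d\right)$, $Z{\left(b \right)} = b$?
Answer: $- \frac{157}{2} \approx -78.5$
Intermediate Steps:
$n{\left(d \right)} = -12 + 4 d$
$N{\left(j,U \right)} = U + j$ ($N{\left(j,U \right)} = \left(j + U\right) + \left(j - j\right) = \left(U + j\right) + 0 = U + j$)
$O{\left(z,o \right)} = 3 + z$
$F{\left(A \right)} = \frac{13}{4} + \frac{3 A}{4}$ ($F{\left(A \right)} = 1 + \frac{\left(3 + A\right) 3}{4} = 1 + \frac{9 + 3 A}{4} = 1 + \left(\frac{9}{4} + \frac{3 A}{4}\right) = \frac{13}{4} + \frac{3 A}{4}$)
$n{\left(Z{\left(-4 \right)} \right)} - F{\left(63 \right)} = \left(-12 + 4 \left(-4\right)\right) - \left(\frac{13}{4} + \frac{3}{4} \cdot 63\right) = \left(-12 - 16\right) - \left(\frac{13}{4} + \frac{189}{4}\right) = -28 - \frac{101}{2} = - \frac{157}{2}$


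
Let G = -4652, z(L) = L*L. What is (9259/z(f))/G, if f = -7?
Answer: -9259/227948 ≈ -0.040619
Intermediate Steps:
z(L) = L²
(9259/z(f))/G = (9259/((-7)²))/(-4652) = (9259/49)*(-1/4652) = -9259/227948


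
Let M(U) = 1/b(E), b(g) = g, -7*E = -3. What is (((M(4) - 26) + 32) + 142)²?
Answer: 203401/9 ≈ 22600.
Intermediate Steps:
E = 3/7 (E = -⅐*(-3) = 3/7 ≈ 0.42857)
M(U) = 7/3 (M(U) = 1/(3/7) = 7/3)
(((M(4) - 26) + 32) + 142)² = (((7/3 - 26) + 32) + 142)² = ((-71/3 + 32) + 142)² = (25/3 + 142)² = (451/3)² = 203401/9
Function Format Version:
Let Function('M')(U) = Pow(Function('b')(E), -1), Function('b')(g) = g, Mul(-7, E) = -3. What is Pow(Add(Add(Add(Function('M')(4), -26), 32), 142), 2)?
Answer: Rational(203401, 9) ≈ 22600.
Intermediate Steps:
E = Rational(3, 7) (E = Mul(Rational(-1, 7), -3) = Rational(3, 7) ≈ 0.42857)
Function('M')(U) = Rational(7, 3) (Function('M')(U) = Pow(Rational(3, 7), -1) = Rational(7, 3))
Pow(Add(Add(Add(Function('M')(4), -26), 32), 142), 2) = Pow(Add(Add(Add(Rational(7, 3), -26), 32), 142), 2) = Pow(Add(Add(Rational(-71, 3), 32), 142), 2) = Pow(Add(Rational(25, 3), 142), 2) = Pow(Rational(451, 3), 2) = Rational(203401, 9)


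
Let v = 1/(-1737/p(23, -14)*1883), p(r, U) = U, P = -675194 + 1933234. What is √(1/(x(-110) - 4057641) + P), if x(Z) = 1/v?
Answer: √8176190328402008398/2549343 ≈ 1121.6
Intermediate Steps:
P = 1258040
v = 2/467253 (v = 1/(-1737/(-14)*1883) = (1/1883)/(-1737*(-1/14)) = (1/1883)/(1737/14) = (14/1737)*(1/1883) = 2/467253 ≈ 4.2803e-6)
x(Z) = 467253/2 (x(Z) = 1/(2/467253) = 467253/2)
√(1/(x(-110) - 4057641) + P) = √(1/(467253/2 - 4057641) + 1258040) = √(1/(-7648029/2) + 1258040) = √(-2/7648029 + 1258040) = √(9621526403158/7648029) = √8176190328402008398/2549343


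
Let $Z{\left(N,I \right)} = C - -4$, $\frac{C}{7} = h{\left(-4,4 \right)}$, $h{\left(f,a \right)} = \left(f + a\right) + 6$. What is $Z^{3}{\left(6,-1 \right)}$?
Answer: $97336$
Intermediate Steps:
$h{\left(f,a \right)} = 6 + a + f$ ($h{\left(f,a \right)} = \left(a + f\right) + 6 = 6 + a + f$)
$C = 42$ ($C = 7 \left(6 + 4 - 4\right) = 7 \cdot 6 = 42$)
$Z{\left(N,I \right)} = 46$ ($Z{\left(N,I \right)} = 42 - -4 = 42 + 4 = 46$)
$Z^{3}{\left(6,-1 \right)} = 46^{3} = 97336$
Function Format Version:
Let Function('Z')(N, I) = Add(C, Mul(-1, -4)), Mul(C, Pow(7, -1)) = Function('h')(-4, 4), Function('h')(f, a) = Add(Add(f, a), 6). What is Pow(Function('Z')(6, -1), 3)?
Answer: 97336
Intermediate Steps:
Function('h')(f, a) = Add(6, a, f) (Function('h')(f, a) = Add(Add(a, f), 6) = Add(6, a, f))
C = 42 (C = Mul(7, Add(6, 4, -4)) = Mul(7, 6) = 42)
Function('Z')(N, I) = 46 (Function('Z')(N, I) = Add(42, Mul(-1, -4)) = Add(42, 4) = 46)
Pow(Function('Z')(6, -1), 3) = Pow(46, 3) = 97336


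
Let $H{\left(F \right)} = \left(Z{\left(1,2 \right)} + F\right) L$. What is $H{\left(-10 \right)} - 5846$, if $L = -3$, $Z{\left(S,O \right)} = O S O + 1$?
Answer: $-5831$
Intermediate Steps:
$Z{\left(S,O \right)} = 1 + S O^{2}$ ($Z{\left(S,O \right)} = S O^{2} + 1 = 1 + S O^{2}$)
$H{\left(F \right)} = -15 - 3 F$ ($H{\left(F \right)} = \left(\left(1 + 1 \cdot 2^{2}\right) + F\right) \left(-3\right) = \left(\left(1 + 1 \cdot 4\right) + F\right) \left(-3\right) = \left(\left(1 + 4\right) + F\right) \left(-3\right) = \left(5 + F\right) \left(-3\right) = -15 - 3 F$)
$H{\left(-10 \right)} - 5846 = \left(-15 - -30\right) - 5846 = \left(-15 + 30\right) - 5846 = 15 - 5846 = -5831$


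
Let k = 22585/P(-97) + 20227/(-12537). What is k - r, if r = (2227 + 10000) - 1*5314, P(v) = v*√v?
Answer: -86688508/12537 + 22585*I*√97/9409 ≈ -6914.6 + 23.641*I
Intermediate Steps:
P(v) = v^(3/2)
r = 6913 (r = 12227 - 5314 = 6913)
k = -20227/12537 + 22585*I*√97/9409 (k = 22585/((-97)^(3/2)) + 20227/(-12537) = 22585/((-97*I*√97)) + 20227*(-1/12537) = 22585*(I*√97/9409) - 20227/12537 = 22585*I*√97/9409 - 20227/12537 = -20227/12537 + 22585*I*√97/9409 ≈ -1.6134 + 23.641*I)
k - r = (-20227/12537 + 22585*I*√97/9409) - 1*6913 = (-20227/12537 + 22585*I*√97/9409) - 6913 = -86688508/12537 + 22585*I*√97/9409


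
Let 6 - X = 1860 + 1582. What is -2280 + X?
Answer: -5716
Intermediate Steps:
X = -3436 (X = 6 - (1860 + 1582) = 6 - 1*3442 = 6 - 3442 = -3436)
-2280 + X = -2280 - 3436 = -5716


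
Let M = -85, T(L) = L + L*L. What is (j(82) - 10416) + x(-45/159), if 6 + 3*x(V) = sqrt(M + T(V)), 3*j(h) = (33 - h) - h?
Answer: -31385/3 + I*sqrt(239335)/159 ≈ -10462.0 + 3.0768*I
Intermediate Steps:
T(L) = L + L**2
j(h) = 11 - 2*h/3 (j(h) = ((33 - h) - h)/3 = (33 - 2*h)/3 = 11 - 2*h/3)
x(V) = -2 + sqrt(-85 + V*(1 + V))/3
(j(82) - 10416) + x(-45/159) = ((11 - 2/3*82) - 10416) + (-2 + sqrt(-85 + (-45/159)*(1 - 45/159))/3) = ((11 - 164/3) - 10416) + (-2 + sqrt(-85 + (-45*1/159)*(1 - 45*1/159))/3) = (-131/3 - 10416) + (-2 + sqrt(-85 - 15*(1 - 15/53)/53)/3) = -31379/3 + (-2 + sqrt(-85 - 15/53*38/53)/3) = -31379/3 + (-2 + sqrt(-85 - 570/2809)/3) = -31379/3 + (-2 + sqrt(-239335/2809)/3) = -31379/3 + (-2 + (I*sqrt(239335)/53)/3) = -31379/3 + (-2 + I*sqrt(239335)/159) = -31385/3 + I*sqrt(239335)/159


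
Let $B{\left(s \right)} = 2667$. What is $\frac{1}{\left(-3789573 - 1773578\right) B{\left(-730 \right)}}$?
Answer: $- \frac{1}{14836923717} \approx -6.7399 \cdot 10^{-11}$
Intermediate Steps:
$\frac{1}{\left(-3789573 - 1773578\right) B{\left(-730 \right)}} = \frac{1}{\left(-3789573 - 1773578\right) 2667} = \frac{1}{-5563151} \cdot \frac{1}{2667} = \left(- \frac{1}{5563151}\right) \frac{1}{2667} = - \frac{1}{14836923717}$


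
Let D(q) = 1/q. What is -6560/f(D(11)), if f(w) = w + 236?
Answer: -72160/2597 ≈ -27.786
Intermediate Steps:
f(w) = 236 + w
-6560/f(D(11)) = -6560/(236 + 1/11) = -6560/2597/11 = -6560*11/2597 = -72160/2597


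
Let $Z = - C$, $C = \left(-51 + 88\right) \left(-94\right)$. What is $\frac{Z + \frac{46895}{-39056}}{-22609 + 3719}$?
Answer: $- \frac{135789873}{737767840} \approx -0.18406$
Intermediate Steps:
$C = -3478$ ($C = 37 \left(-94\right) = -3478$)
$Z = 3478$ ($Z = \left(-1\right) \left(-3478\right) = 3478$)
$\frac{Z + \frac{46895}{-39056}}{-22609 + 3719} = \frac{3478 + \frac{46895}{-39056}}{-22609 + 3719} = \frac{3478 + 46895 \left(- \frac{1}{39056}\right)}{-18890} = \left(3478 - \frac{46895}{39056}\right) \left(- \frac{1}{18890}\right) = \frac{135789873}{39056} \left(- \frac{1}{18890}\right) = - \frac{135789873}{737767840}$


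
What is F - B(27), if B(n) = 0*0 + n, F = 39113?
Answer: 39086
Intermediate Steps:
B(n) = n (B(n) = 0 + n = n)
F - B(27) = 39113 - 1*27 = 39113 - 27 = 39086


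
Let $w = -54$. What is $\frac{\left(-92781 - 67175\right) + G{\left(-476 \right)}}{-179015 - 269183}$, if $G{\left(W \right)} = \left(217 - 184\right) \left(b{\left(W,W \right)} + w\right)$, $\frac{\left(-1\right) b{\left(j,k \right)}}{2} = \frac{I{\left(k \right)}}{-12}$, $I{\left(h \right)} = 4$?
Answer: $\frac{80858}{224099} \approx 0.36081$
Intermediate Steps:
$b{\left(j,k \right)} = \frac{2}{3}$ ($b{\left(j,k \right)} = - 2 \frac{4}{-12} = - 2 \cdot 4 \left(- \frac{1}{12}\right) = \left(-2\right) \left(- \frac{1}{3}\right) = \frac{2}{3}$)
$G{\left(W \right)} = -1760$ ($G{\left(W \right)} = \left(217 - 184\right) \left(\frac{2}{3} - 54\right) = 33 \left(- \frac{160}{3}\right) = -1760$)
$\frac{\left(-92781 - 67175\right) + G{\left(-476 \right)}}{-179015 - 269183} = \frac{\left(-92781 - 67175\right) - 1760}{-179015 - 269183} = \frac{-159956 - 1760}{-448198} = \left(-161716\right) \left(- \frac{1}{448198}\right) = \frac{80858}{224099}$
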